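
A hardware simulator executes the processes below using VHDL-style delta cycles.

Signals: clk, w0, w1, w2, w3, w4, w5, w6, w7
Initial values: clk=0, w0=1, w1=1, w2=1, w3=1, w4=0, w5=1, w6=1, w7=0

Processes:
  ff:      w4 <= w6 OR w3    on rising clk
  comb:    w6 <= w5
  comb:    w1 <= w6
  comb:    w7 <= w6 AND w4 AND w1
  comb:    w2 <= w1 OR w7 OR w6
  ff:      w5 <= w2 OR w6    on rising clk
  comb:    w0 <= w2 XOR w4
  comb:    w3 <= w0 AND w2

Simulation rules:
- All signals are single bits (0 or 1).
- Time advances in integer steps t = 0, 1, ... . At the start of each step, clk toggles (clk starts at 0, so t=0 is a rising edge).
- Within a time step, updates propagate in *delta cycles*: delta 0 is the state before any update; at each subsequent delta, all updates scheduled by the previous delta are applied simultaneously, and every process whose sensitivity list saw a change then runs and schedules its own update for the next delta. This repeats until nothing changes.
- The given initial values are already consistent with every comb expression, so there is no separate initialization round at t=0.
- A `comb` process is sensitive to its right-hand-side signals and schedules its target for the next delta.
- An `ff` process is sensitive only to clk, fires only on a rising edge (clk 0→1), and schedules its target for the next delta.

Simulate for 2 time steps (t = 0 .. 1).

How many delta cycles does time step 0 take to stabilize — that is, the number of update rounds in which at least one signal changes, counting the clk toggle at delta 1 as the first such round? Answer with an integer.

4

t=0 Δ0: w3=1 clk=0 w1=1 w2=1 w6=1 w7=0 w4=0 w0=1 w5=1
  Δ1: clk:0→1
  Δ2: w4:0→1
  Δ3: w7:0→1, w0:1→0
  Δ4: w3:1→0
  (4Δ to stable)
t=1 Δ0: w3=0 clk=1 w1=1 w2=1 w6=1 w7=1 w4=1 w0=0 w5=1
  Δ1: clk:1→0
  (1Δ to stable)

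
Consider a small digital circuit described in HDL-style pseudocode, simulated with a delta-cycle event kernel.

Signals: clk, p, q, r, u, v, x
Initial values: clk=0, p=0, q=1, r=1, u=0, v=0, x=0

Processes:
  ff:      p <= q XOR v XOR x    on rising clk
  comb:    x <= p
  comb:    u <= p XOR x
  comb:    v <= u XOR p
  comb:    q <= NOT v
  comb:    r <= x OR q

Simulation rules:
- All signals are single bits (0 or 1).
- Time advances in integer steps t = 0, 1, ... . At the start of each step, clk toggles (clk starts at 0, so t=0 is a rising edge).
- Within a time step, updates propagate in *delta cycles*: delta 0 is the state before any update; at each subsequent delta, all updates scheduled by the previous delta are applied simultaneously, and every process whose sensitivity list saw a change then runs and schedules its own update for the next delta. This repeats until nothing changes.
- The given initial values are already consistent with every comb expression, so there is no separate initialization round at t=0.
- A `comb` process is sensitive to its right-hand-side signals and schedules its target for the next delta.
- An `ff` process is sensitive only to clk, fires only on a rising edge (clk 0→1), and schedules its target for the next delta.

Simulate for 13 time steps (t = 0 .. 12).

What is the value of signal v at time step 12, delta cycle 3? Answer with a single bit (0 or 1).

[bits: u,clk,p,q,v,x,r]
t=0: Δ0=0001001 Δ1=0101001 Δ2=0111001 Δ3=1111111 Δ4=0110011 Δ5=0111111 Δ6=0110111 | 6Δ
t=1: Δ0=0110111 Δ1=0010111 | 1Δ
t=2: Δ0=0010111 Δ1=0110111 Δ2=0100111 Δ3=1100001 Δ4=0101100 Δ5=0100001 Δ6=0101000 Δ7=0101001 | 7Δ
t=3: Δ0=0101001 Δ1=0001001 | 1Δ
t=4: Δ0=0001001 Δ1=0101001 Δ2=0111001 Δ3=1111111 Δ4=0110011 Δ5=0111111 Δ6=0110111 | 6Δ
t=5: Δ0=0110111 Δ1=0010111 | 1Δ
t=6: Δ0=0010111 Δ1=0110111 Δ2=0100111 Δ3=1100001 Δ4=0101100 Δ5=0100001 Δ6=0101000 Δ7=0101001 | 7Δ
t=7: Δ0=0101001 Δ1=0001001 | 1Δ
t=8: Δ0=0001001 Δ1=0101001 Δ2=0111001 Δ3=1111111 Δ4=0110011 Δ5=0111111 Δ6=0110111 | 6Δ
t=9: Δ0=0110111 Δ1=0010111 | 1Δ
t=10: Δ0=0010111 Δ1=0110111 Δ2=0100111 Δ3=1100001 Δ4=0101100 Δ5=0100001 Δ6=0101000 Δ7=0101001 | 7Δ
t=11: Δ0=0101001 Δ1=0001001 | 1Δ
t=12: Δ0=0001001 Δ1=0101001 Δ2=0111001 Δ3=1111111 Δ4=0110011 Δ5=0111111 Δ6=0110111 | 6Δ

1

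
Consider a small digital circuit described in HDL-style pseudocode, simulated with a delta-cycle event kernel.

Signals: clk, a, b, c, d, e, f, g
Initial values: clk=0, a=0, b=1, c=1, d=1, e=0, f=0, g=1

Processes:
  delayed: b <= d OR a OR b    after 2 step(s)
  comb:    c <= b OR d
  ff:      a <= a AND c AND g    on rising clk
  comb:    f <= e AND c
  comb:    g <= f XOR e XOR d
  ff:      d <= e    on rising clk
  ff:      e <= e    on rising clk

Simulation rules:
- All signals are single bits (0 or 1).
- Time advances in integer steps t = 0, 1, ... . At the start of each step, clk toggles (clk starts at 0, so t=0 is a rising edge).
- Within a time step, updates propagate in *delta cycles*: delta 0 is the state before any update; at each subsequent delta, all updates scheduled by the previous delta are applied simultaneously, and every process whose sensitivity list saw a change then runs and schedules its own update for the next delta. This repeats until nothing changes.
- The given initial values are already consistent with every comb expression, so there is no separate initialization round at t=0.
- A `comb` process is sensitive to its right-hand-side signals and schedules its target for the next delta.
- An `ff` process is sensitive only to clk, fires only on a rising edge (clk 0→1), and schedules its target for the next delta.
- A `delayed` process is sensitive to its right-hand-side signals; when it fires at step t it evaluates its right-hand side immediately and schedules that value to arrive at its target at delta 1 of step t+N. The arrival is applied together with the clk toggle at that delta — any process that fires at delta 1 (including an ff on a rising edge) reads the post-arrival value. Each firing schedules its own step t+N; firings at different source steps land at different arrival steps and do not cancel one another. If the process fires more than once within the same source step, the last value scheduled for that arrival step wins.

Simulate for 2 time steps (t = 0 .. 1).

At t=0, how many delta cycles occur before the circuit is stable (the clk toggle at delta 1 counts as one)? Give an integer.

3

t=0 Δ0: b=1 clk=0 f=0 d=1 a=0 c=1 g=1 e=0
  Δ1: clk:0→1
  Δ2: d:1→0
  Δ3: g:1→0
  (3Δ to stable)
t=1 Δ0: b=1 clk=1 f=0 d=0 a=0 c=1 g=0 e=0
  Δ1: clk:1→0
  (1Δ to stable)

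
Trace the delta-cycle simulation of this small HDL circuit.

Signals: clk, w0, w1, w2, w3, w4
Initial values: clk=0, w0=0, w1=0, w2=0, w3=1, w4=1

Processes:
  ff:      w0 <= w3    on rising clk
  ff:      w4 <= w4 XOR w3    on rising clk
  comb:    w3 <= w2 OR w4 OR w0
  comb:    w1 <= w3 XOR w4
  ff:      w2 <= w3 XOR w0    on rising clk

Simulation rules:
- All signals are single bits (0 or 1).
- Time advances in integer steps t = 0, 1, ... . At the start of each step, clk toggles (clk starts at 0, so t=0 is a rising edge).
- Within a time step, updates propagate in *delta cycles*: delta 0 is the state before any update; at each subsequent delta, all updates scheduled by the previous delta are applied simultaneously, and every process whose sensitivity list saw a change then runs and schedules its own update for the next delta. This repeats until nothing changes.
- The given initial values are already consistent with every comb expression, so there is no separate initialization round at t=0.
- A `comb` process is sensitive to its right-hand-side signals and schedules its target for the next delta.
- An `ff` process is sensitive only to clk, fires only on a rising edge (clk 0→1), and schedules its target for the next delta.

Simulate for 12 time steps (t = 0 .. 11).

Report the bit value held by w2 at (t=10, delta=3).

0

[bits: w2,w0,clk,w3,w1,w4]
t=0: Δ0=000101 Δ1=001101 Δ2=111100 Δ3=111110 | 3Δ
t=1: Δ0=111110 Δ1=110110 | 1Δ
t=2: Δ0=110110 Δ1=111110 Δ2=011111 Δ3=011101 | 3Δ
t=3: Δ0=011101 Δ1=010101 | 1Δ
t=4: Δ0=010101 Δ1=011101 Δ2=011100 Δ3=011110 | 3Δ
t=5: Δ0=011110 Δ1=010110 | 1Δ
t=6: Δ0=010110 Δ1=011110 Δ2=011111 Δ3=011101 | 3Δ
t=7: Δ0=011101 Δ1=010101 | 1Δ
t=8: Δ0=010101 Δ1=011101 Δ2=011100 Δ3=011110 | 3Δ
t=9: Δ0=011110 Δ1=010110 | 1Δ
t=10: Δ0=010110 Δ1=011110 Δ2=011111 Δ3=011101 | 3Δ
t=11: Δ0=011101 Δ1=010101 | 1Δ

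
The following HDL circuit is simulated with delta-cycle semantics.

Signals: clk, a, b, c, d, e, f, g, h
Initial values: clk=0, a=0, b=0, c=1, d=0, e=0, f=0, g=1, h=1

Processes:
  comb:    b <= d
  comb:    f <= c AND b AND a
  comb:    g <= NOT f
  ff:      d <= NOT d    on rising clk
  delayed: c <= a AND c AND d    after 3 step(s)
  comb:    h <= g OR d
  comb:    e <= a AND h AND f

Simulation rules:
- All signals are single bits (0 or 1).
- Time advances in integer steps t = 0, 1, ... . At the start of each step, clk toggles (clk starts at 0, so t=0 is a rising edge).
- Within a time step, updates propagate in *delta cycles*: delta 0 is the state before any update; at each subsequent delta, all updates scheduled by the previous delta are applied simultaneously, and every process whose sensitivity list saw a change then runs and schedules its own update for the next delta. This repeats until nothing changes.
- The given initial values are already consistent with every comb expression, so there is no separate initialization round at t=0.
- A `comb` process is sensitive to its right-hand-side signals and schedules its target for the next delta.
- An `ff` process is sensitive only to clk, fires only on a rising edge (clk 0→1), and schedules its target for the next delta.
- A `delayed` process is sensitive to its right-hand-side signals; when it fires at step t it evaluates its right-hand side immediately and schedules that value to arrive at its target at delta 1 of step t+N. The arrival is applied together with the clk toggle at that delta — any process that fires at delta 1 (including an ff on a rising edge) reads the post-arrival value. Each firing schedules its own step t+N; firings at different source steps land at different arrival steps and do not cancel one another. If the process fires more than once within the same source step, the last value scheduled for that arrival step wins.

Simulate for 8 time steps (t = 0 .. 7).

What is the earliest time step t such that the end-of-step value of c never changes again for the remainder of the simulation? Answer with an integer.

t0.Δ0 f=0 a=0 b=0 c=1 d=0 h=1 g=1 clk=0 e=0
t0.Δ1 f=0 a=0 b=0 c=1 d=0 h=1 g=1 clk=1 e=0
t0.Δ2 f=0 a=0 b=0 c=1 d=1 h=1 g=1 clk=1 e=0
t0.Δ3 f=0 a=0 b=1 c=1 d=1 h=1 g=1 clk=1 e=0
t1.Δ0 f=0 a=0 b=1 c=1 d=1 h=1 g=1 clk=1 e=0
t1.Δ1 f=0 a=0 b=1 c=1 d=1 h=1 g=1 clk=0 e=0
t2.Δ0 f=0 a=0 b=1 c=1 d=1 h=1 g=1 clk=0 e=0
t2.Δ1 f=0 a=0 b=1 c=1 d=1 h=1 g=1 clk=1 e=0
t2.Δ2 f=0 a=0 b=1 c=1 d=0 h=1 g=1 clk=1 e=0
t2.Δ3 f=0 a=0 b=0 c=1 d=0 h=1 g=1 clk=1 e=0
t3.Δ0 f=0 a=0 b=0 c=1 d=0 h=1 g=1 clk=1 e=0
t3.Δ1 f=0 a=0 b=0 c=0 d=0 h=1 g=1 clk=0 e=0
t4.Δ0 f=0 a=0 b=0 c=0 d=0 h=1 g=1 clk=0 e=0
t4.Δ1 f=0 a=0 b=0 c=0 d=0 h=1 g=1 clk=1 e=0
t4.Δ2 f=0 a=0 b=0 c=0 d=1 h=1 g=1 clk=1 e=0
t4.Δ3 f=0 a=0 b=1 c=0 d=1 h=1 g=1 clk=1 e=0
t5.Δ0 f=0 a=0 b=1 c=0 d=1 h=1 g=1 clk=1 e=0
t5.Δ1 f=0 a=0 b=1 c=0 d=1 h=1 g=1 clk=0 e=0
t6.Δ0 f=0 a=0 b=1 c=0 d=1 h=1 g=1 clk=0 e=0
t6.Δ1 f=0 a=0 b=1 c=0 d=1 h=1 g=1 clk=1 e=0
t6.Δ2 f=0 a=0 b=1 c=0 d=0 h=1 g=1 clk=1 e=0
t6.Δ3 f=0 a=0 b=0 c=0 d=0 h=1 g=1 clk=1 e=0
t7.Δ0 f=0 a=0 b=0 c=0 d=0 h=1 g=1 clk=1 e=0
t7.Δ1 f=0 a=0 b=0 c=0 d=0 h=1 g=1 clk=0 e=0

3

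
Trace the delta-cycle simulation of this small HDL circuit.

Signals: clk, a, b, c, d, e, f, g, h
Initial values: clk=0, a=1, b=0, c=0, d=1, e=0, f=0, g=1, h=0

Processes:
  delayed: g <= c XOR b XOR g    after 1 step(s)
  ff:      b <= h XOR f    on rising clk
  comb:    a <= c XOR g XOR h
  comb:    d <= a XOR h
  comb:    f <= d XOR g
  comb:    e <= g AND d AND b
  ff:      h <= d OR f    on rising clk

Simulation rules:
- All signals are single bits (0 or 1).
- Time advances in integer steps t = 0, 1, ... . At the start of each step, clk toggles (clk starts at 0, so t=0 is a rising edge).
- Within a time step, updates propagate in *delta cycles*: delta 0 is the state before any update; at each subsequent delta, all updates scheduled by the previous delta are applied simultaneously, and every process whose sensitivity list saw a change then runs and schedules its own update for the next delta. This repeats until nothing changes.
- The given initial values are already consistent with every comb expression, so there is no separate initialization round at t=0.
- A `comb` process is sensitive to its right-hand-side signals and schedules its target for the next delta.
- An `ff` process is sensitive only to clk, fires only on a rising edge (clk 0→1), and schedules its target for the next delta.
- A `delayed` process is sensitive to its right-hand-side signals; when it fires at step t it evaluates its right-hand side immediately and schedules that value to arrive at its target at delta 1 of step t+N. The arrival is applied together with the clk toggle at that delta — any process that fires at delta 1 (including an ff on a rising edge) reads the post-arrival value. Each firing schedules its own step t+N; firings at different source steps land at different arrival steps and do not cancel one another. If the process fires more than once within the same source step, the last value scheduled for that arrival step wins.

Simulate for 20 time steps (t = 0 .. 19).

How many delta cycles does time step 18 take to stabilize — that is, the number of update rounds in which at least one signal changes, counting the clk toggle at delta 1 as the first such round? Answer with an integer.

t0.Δ0 c=0 e=0 f=0 b=0 h=0 d=1 g=1 clk=0 a=1
t0.Δ1 c=0 e=0 f=0 b=0 h=0 d=1 g=1 clk=1 a=1
t0.Δ2 c=0 e=0 f=0 b=0 h=1 d=1 g=1 clk=1 a=1
t0.Δ3 c=0 e=0 f=0 b=0 h=1 d=0 g=1 clk=1 a=0
t0.Δ4 c=0 e=0 f=1 b=0 h=1 d=1 g=1 clk=1 a=0
t0.Δ5 c=0 e=0 f=0 b=0 h=1 d=1 g=1 clk=1 a=0
t1.Δ0 c=0 e=0 f=0 b=0 h=1 d=1 g=1 clk=1 a=0
t1.Δ1 c=0 e=0 f=0 b=0 h=1 d=1 g=1 clk=0 a=0
t2.Δ0 c=0 e=0 f=0 b=0 h=1 d=1 g=1 clk=0 a=0
t2.Δ1 c=0 e=0 f=0 b=0 h=1 d=1 g=1 clk=1 a=0
t2.Δ2 c=0 e=0 f=0 b=1 h=1 d=1 g=1 clk=1 a=0
t2.Δ3 c=0 e=1 f=0 b=1 h=1 d=1 g=1 clk=1 a=0
t3.Δ0 c=0 e=1 f=0 b=1 h=1 d=1 g=1 clk=1 a=0
t3.Δ1 c=0 e=1 f=0 b=1 h=1 d=1 g=0 clk=0 a=0
t3.Δ2 c=0 e=0 f=1 b=1 h=1 d=1 g=0 clk=0 a=1
t3.Δ3 c=0 e=0 f=1 b=1 h=1 d=0 g=0 clk=0 a=1
t3.Δ4 c=0 e=0 f=0 b=1 h=1 d=0 g=0 clk=0 a=1
t4.Δ0 c=0 e=0 f=0 b=1 h=1 d=0 g=0 clk=0 a=1
t4.Δ1 c=0 e=0 f=0 b=1 h=1 d=0 g=1 clk=1 a=1
t4.Δ2 c=0 e=0 f=1 b=1 h=0 d=0 g=1 clk=1 a=0
t4.Δ3 c=0 e=0 f=1 b=1 h=0 d=0 g=1 clk=1 a=1
t4.Δ4 c=0 e=0 f=1 b=1 h=0 d=1 g=1 clk=1 a=1
t4.Δ5 c=0 e=1 f=0 b=1 h=0 d=1 g=1 clk=1 a=1
t5.Δ0 c=0 e=1 f=0 b=1 h=0 d=1 g=1 clk=1 a=1
t5.Δ1 c=0 e=1 f=0 b=1 h=0 d=1 g=0 clk=0 a=1
t5.Δ2 c=0 e=0 f=1 b=1 h=0 d=1 g=0 clk=0 a=0
t5.Δ3 c=0 e=0 f=1 b=1 h=0 d=0 g=0 clk=0 a=0
t5.Δ4 c=0 e=0 f=0 b=1 h=0 d=0 g=0 clk=0 a=0
t6.Δ0 c=0 e=0 f=0 b=1 h=0 d=0 g=0 clk=0 a=0
t6.Δ1 c=0 e=0 f=0 b=1 h=0 d=0 g=1 clk=1 a=0
t6.Δ2 c=0 e=0 f=1 b=0 h=0 d=0 g=1 clk=1 a=1
t6.Δ3 c=0 e=0 f=1 b=0 h=0 d=1 g=1 clk=1 a=1
t6.Δ4 c=0 e=0 f=0 b=0 h=0 d=1 g=1 clk=1 a=1
t7.Δ0 c=0 e=0 f=0 b=0 h=0 d=1 g=1 clk=1 a=1
t7.Δ1 c=0 e=0 f=0 b=0 h=0 d=1 g=1 clk=0 a=1
t8.Δ0 c=0 e=0 f=0 b=0 h=0 d=1 g=1 clk=0 a=1
t8.Δ1 c=0 e=0 f=0 b=0 h=0 d=1 g=1 clk=1 a=1
t8.Δ2 c=0 e=0 f=0 b=0 h=1 d=1 g=1 clk=1 a=1
t8.Δ3 c=0 e=0 f=0 b=0 h=1 d=0 g=1 clk=1 a=0
t8.Δ4 c=0 e=0 f=1 b=0 h=1 d=1 g=1 clk=1 a=0
t8.Δ5 c=0 e=0 f=0 b=0 h=1 d=1 g=1 clk=1 a=0
t9.Δ0 c=0 e=0 f=0 b=0 h=1 d=1 g=1 clk=1 a=0
t9.Δ1 c=0 e=0 f=0 b=0 h=1 d=1 g=1 clk=0 a=0
t10.Δ0 c=0 e=0 f=0 b=0 h=1 d=1 g=1 clk=0 a=0
t10.Δ1 c=0 e=0 f=0 b=0 h=1 d=1 g=1 clk=1 a=0
t10.Δ2 c=0 e=0 f=0 b=1 h=1 d=1 g=1 clk=1 a=0
t10.Δ3 c=0 e=1 f=0 b=1 h=1 d=1 g=1 clk=1 a=0
t11.Δ0 c=0 e=1 f=0 b=1 h=1 d=1 g=1 clk=1 a=0
t11.Δ1 c=0 e=1 f=0 b=1 h=1 d=1 g=0 clk=0 a=0
t11.Δ2 c=0 e=0 f=1 b=1 h=1 d=1 g=0 clk=0 a=1
t11.Δ3 c=0 e=0 f=1 b=1 h=1 d=0 g=0 clk=0 a=1
t11.Δ4 c=0 e=0 f=0 b=1 h=1 d=0 g=0 clk=0 a=1
t12.Δ0 c=0 e=0 f=0 b=1 h=1 d=0 g=0 clk=0 a=1
t12.Δ1 c=0 e=0 f=0 b=1 h=1 d=0 g=1 clk=1 a=1
t12.Δ2 c=0 e=0 f=1 b=1 h=0 d=0 g=1 clk=1 a=0
t12.Δ3 c=0 e=0 f=1 b=1 h=0 d=0 g=1 clk=1 a=1
t12.Δ4 c=0 e=0 f=1 b=1 h=0 d=1 g=1 clk=1 a=1
t12.Δ5 c=0 e=1 f=0 b=1 h=0 d=1 g=1 clk=1 a=1
t13.Δ0 c=0 e=1 f=0 b=1 h=0 d=1 g=1 clk=1 a=1
t13.Δ1 c=0 e=1 f=0 b=1 h=0 d=1 g=0 clk=0 a=1
t13.Δ2 c=0 e=0 f=1 b=1 h=0 d=1 g=0 clk=0 a=0
t13.Δ3 c=0 e=0 f=1 b=1 h=0 d=0 g=0 clk=0 a=0
t13.Δ4 c=0 e=0 f=0 b=1 h=0 d=0 g=0 clk=0 a=0
t14.Δ0 c=0 e=0 f=0 b=1 h=0 d=0 g=0 clk=0 a=0
t14.Δ1 c=0 e=0 f=0 b=1 h=0 d=0 g=1 clk=1 a=0
t14.Δ2 c=0 e=0 f=1 b=0 h=0 d=0 g=1 clk=1 a=1
t14.Δ3 c=0 e=0 f=1 b=0 h=0 d=1 g=1 clk=1 a=1
t14.Δ4 c=0 e=0 f=0 b=0 h=0 d=1 g=1 clk=1 a=1
t15.Δ0 c=0 e=0 f=0 b=0 h=0 d=1 g=1 clk=1 a=1
t15.Δ1 c=0 e=0 f=0 b=0 h=0 d=1 g=1 clk=0 a=1
t16.Δ0 c=0 e=0 f=0 b=0 h=0 d=1 g=1 clk=0 a=1
t16.Δ1 c=0 e=0 f=0 b=0 h=0 d=1 g=1 clk=1 a=1
t16.Δ2 c=0 e=0 f=0 b=0 h=1 d=1 g=1 clk=1 a=1
t16.Δ3 c=0 e=0 f=0 b=0 h=1 d=0 g=1 clk=1 a=0
t16.Δ4 c=0 e=0 f=1 b=0 h=1 d=1 g=1 clk=1 a=0
t16.Δ5 c=0 e=0 f=0 b=0 h=1 d=1 g=1 clk=1 a=0
t17.Δ0 c=0 e=0 f=0 b=0 h=1 d=1 g=1 clk=1 a=0
t17.Δ1 c=0 e=0 f=0 b=0 h=1 d=1 g=1 clk=0 a=0
t18.Δ0 c=0 e=0 f=0 b=0 h=1 d=1 g=1 clk=0 a=0
t18.Δ1 c=0 e=0 f=0 b=0 h=1 d=1 g=1 clk=1 a=0
t18.Δ2 c=0 e=0 f=0 b=1 h=1 d=1 g=1 clk=1 a=0
t18.Δ3 c=0 e=1 f=0 b=1 h=1 d=1 g=1 clk=1 a=0
t19.Δ0 c=0 e=1 f=0 b=1 h=1 d=1 g=1 clk=1 a=0
t19.Δ1 c=0 e=1 f=0 b=1 h=1 d=1 g=0 clk=0 a=0
t19.Δ2 c=0 e=0 f=1 b=1 h=1 d=1 g=0 clk=0 a=1
t19.Δ3 c=0 e=0 f=1 b=1 h=1 d=0 g=0 clk=0 a=1
t19.Δ4 c=0 e=0 f=0 b=1 h=1 d=0 g=0 clk=0 a=1

3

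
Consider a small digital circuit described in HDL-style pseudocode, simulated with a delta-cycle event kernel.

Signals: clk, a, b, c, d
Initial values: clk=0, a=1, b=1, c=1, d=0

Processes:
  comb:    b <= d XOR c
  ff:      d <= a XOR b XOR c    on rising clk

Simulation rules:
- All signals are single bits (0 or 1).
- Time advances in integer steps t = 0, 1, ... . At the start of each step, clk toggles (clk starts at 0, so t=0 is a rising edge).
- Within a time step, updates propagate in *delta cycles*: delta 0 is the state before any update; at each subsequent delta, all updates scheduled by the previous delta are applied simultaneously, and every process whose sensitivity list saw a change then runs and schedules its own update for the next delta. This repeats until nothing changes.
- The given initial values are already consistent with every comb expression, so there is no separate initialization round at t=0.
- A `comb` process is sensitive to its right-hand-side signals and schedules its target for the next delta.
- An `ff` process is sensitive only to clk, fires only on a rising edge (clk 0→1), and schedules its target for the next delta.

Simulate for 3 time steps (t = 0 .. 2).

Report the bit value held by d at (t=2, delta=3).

0

t0.Δ0 clk=0 d=0 a=1 c=1 b=1
t0.Δ1 clk=1 d=0 a=1 c=1 b=1
t0.Δ2 clk=1 d=1 a=1 c=1 b=1
t0.Δ3 clk=1 d=1 a=1 c=1 b=0
t1.Δ0 clk=1 d=1 a=1 c=1 b=0
t1.Δ1 clk=0 d=1 a=1 c=1 b=0
t2.Δ0 clk=0 d=1 a=1 c=1 b=0
t2.Δ1 clk=1 d=1 a=1 c=1 b=0
t2.Δ2 clk=1 d=0 a=1 c=1 b=0
t2.Δ3 clk=1 d=0 a=1 c=1 b=1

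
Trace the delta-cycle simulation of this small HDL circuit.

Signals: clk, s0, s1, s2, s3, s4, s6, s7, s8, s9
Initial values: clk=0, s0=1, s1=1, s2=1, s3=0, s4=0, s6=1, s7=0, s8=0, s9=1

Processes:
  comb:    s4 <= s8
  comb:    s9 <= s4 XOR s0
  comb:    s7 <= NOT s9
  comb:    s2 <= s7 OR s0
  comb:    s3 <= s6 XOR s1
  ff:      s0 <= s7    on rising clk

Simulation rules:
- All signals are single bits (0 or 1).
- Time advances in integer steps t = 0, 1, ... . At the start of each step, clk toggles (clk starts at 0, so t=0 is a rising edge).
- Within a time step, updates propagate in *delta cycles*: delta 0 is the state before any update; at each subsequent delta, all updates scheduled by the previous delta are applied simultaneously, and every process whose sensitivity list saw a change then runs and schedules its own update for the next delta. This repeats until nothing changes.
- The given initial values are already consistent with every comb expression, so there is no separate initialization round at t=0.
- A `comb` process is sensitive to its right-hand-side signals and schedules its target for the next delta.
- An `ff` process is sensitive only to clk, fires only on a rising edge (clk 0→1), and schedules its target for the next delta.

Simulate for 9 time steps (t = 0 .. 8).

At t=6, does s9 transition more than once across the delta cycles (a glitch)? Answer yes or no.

[bits: s8,s0,s3,clk,s7,s4,s6,s9,s2,s1]
t=0: Δ0=0100001111 Δ1=0101001111 Δ2=0001001111 Δ3=0001001001 Δ4=0001101001 Δ5=0001101011 | 5Δ
t=1: Δ0=0001101011 Δ1=0000101011 | 1Δ
t=2: Δ0=0000101011 Δ1=0001101011 Δ2=0101101011 Δ3=0101101111 Δ4=0101001111 | 4Δ
t=3: Δ0=0101001111 Δ1=0100001111 | 1Δ
t=4: Δ0=0100001111 Δ1=0101001111 Δ2=0001001111 Δ3=0001001001 Δ4=0001101001 Δ5=0001101011 | 5Δ
t=5: Δ0=0001101011 Δ1=0000101011 | 1Δ
t=6: Δ0=0000101011 Δ1=0001101011 Δ2=0101101011 Δ3=0101101111 Δ4=0101001111 | 4Δ
t=7: Δ0=0101001111 Δ1=0100001111 | 1Δ
t=8: Δ0=0100001111 Δ1=0101001111 Δ2=0001001111 Δ3=0001001001 Δ4=0001101001 Δ5=0001101011 | 5Δ

no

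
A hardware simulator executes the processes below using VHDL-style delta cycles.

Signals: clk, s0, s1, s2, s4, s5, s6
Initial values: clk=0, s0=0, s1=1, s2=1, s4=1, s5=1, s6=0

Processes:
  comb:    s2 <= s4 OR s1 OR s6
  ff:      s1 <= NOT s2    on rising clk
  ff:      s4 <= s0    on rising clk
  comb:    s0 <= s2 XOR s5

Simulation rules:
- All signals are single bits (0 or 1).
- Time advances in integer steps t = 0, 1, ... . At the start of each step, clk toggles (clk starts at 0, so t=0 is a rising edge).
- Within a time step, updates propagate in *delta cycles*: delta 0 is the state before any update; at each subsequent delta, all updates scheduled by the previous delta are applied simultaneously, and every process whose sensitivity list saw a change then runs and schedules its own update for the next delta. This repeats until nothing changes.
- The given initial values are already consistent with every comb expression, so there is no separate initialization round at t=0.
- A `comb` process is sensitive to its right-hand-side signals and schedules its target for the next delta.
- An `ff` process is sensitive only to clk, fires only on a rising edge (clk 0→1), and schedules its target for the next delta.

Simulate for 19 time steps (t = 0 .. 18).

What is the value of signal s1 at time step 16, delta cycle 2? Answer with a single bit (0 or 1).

0

[bits: s4,s0,s1,clk,s5,s6,s2]
t=0: Δ0=1010101 Δ1=1011101 Δ2=0001101 Δ3=0001100 Δ4=0101100 | 4Δ
t=1: Δ0=0101100 Δ1=0100100 | 1Δ
t=2: Δ0=0100100 Δ1=0101100 Δ2=1111100 Δ3=1111101 Δ4=1011101 | 4Δ
t=3: Δ0=1011101 Δ1=1010101 | 1Δ
t=4: Δ0=1010101 Δ1=1011101 Δ2=0001101 Δ3=0001100 Δ4=0101100 | 4Δ
t=5: Δ0=0101100 Δ1=0100100 | 1Δ
t=6: Δ0=0100100 Δ1=0101100 Δ2=1111100 Δ3=1111101 Δ4=1011101 | 4Δ
t=7: Δ0=1011101 Δ1=1010101 | 1Δ
t=8: Δ0=1010101 Δ1=1011101 Δ2=0001101 Δ3=0001100 Δ4=0101100 | 4Δ
t=9: Δ0=0101100 Δ1=0100100 | 1Δ
t=10: Δ0=0100100 Δ1=0101100 Δ2=1111100 Δ3=1111101 Δ4=1011101 | 4Δ
t=11: Δ0=1011101 Δ1=1010101 | 1Δ
t=12: Δ0=1010101 Δ1=1011101 Δ2=0001101 Δ3=0001100 Δ4=0101100 | 4Δ
t=13: Δ0=0101100 Δ1=0100100 | 1Δ
t=14: Δ0=0100100 Δ1=0101100 Δ2=1111100 Δ3=1111101 Δ4=1011101 | 4Δ
t=15: Δ0=1011101 Δ1=1010101 | 1Δ
t=16: Δ0=1010101 Δ1=1011101 Δ2=0001101 Δ3=0001100 Δ4=0101100 | 4Δ
t=17: Δ0=0101100 Δ1=0100100 | 1Δ
t=18: Δ0=0100100 Δ1=0101100 Δ2=1111100 Δ3=1111101 Δ4=1011101 | 4Δ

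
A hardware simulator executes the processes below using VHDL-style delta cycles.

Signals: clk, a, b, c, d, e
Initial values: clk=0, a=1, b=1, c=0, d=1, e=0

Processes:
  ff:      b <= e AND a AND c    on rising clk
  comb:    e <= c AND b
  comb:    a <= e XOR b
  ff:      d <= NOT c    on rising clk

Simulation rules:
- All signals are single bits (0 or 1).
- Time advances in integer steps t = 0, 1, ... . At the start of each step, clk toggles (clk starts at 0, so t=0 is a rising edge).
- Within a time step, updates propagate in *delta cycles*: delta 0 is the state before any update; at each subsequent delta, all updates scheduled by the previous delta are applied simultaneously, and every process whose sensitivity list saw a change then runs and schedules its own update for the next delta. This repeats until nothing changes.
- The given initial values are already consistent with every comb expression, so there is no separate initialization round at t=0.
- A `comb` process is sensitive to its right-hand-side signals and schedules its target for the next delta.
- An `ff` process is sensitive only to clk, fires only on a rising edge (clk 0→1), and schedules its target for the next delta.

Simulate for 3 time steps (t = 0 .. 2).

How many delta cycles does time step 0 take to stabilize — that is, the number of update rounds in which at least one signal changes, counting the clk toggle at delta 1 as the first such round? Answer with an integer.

t=0 Δ0: c=0 b=1 a=1 d=1 clk=0 e=0
  Δ1: clk:0→1
  Δ2: b:1→0
  Δ3: a:1→0
  (3Δ to stable)
t=1 Δ0: c=0 b=0 a=0 d=1 clk=1 e=0
  Δ1: clk:1→0
  (1Δ to stable)
t=2 Δ0: c=0 b=0 a=0 d=1 clk=0 e=0
  Δ1: clk:0→1
  (1Δ to stable)

3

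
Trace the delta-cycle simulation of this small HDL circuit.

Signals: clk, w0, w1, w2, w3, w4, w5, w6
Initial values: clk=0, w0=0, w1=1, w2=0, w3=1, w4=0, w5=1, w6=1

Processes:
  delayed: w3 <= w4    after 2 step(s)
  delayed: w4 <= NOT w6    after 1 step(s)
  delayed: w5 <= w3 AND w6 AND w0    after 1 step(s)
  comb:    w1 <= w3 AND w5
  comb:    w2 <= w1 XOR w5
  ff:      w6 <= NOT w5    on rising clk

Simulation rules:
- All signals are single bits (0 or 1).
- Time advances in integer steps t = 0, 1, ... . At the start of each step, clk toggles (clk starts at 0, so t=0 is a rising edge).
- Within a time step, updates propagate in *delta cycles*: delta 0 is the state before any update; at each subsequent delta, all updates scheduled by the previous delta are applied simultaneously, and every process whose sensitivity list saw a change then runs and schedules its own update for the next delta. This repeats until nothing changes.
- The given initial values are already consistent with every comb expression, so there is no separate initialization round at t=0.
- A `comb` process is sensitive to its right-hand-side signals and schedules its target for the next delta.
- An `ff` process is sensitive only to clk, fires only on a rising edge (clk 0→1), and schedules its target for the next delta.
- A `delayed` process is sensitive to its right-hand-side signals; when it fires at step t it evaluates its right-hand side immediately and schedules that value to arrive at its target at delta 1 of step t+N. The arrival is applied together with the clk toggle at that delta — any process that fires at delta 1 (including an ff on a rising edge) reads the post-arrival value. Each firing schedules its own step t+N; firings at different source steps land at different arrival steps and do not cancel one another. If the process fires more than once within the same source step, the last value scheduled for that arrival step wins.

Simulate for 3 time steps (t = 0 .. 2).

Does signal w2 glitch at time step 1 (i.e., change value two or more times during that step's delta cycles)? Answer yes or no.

t0.Δ0 w2=0 w5=1 w1=1 w4=0 clk=0 w6=1 w3=1 w0=0
t0.Δ1 w2=0 w5=1 w1=1 w4=0 clk=1 w6=1 w3=1 w0=0
t0.Δ2 w2=0 w5=1 w1=1 w4=0 clk=1 w6=0 w3=1 w0=0
t1.Δ0 w2=0 w5=1 w1=1 w4=0 clk=1 w6=0 w3=1 w0=0
t1.Δ1 w2=0 w5=0 w1=1 w4=1 clk=0 w6=0 w3=1 w0=0
t1.Δ2 w2=1 w5=0 w1=0 w4=1 clk=0 w6=0 w3=1 w0=0
t1.Δ3 w2=0 w5=0 w1=0 w4=1 clk=0 w6=0 w3=1 w0=0
t2.Δ0 w2=0 w5=0 w1=0 w4=1 clk=0 w6=0 w3=1 w0=0
t2.Δ1 w2=0 w5=0 w1=0 w4=1 clk=1 w6=0 w3=1 w0=0
t2.Δ2 w2=0 w5=0 w1=0 w4=1 clk=1 w6=1 w3=1 w0=0

yes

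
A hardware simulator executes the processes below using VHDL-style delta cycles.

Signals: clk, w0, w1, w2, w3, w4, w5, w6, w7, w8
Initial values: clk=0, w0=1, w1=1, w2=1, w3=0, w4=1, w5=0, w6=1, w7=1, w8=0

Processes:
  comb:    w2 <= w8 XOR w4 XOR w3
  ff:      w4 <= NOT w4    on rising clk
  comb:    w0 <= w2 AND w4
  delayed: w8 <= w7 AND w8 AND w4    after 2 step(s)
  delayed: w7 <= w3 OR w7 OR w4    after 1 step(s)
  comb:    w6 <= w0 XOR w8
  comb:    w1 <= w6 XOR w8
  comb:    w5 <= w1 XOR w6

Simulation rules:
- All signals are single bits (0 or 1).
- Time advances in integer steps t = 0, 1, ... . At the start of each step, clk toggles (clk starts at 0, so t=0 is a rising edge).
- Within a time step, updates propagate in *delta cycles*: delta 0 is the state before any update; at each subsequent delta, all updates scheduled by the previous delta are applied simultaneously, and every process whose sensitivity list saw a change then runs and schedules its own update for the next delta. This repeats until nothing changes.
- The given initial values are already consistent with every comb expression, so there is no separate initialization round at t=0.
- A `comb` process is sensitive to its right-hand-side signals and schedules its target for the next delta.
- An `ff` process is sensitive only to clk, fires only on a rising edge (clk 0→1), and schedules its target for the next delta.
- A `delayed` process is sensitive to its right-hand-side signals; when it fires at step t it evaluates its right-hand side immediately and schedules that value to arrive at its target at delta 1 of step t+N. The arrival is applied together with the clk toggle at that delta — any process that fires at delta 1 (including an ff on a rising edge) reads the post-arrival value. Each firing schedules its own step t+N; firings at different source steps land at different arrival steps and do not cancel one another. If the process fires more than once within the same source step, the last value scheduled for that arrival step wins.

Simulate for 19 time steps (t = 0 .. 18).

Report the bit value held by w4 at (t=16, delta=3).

0

t0.Δ0 w3=0 w6=1 w2=1 clk=0 w7=1 w0=1 w4=1 w1=1 w5=0 w8=0
t0.Δ1 w3=0 w6=1 w2=1 clk=1 w7=1 w0=1 w4=1 w1=1 w5=0 w8=0
t0.Δ2 w3=0 w6=1 w2=1 clk=1 w7=1 w0=1 w4=0 w1=1 w5=0 w8=0
t0.Δ3 w3=0 w6=1 w2=0 clk=1 w7=1 w0=0 w4=0 w1=1 w5=0 w8=0
t0.Δ4 w3=0 w6=0 w2=0 clk=1 w7=1 w0=0 w4=0 w1=1 w5=0 w8=0
t0.Δ5 w3=0 w6=0 w2=0 clk=1 w7=1 w0=0 w4=0 w1=0 w5=1 w8=0
t0.Δ6 w3=0 w6=0 w2=0 clk=1 w7=1 w0=0 w4=0 w1=0 w5=0 w8=0
t1.Δ0 w3=0 w6=0 w2=0 clk=1 w7=1 w0=0 w4=0 w1=0 w5=0 w8=0
t1.Δ1 w3=0 w6=0 w2=0 clk=0 w7=1 w0=0 w4=0 w1=0 w5=0 w8=0
t2.Δ0 w3=0 w6=0 w2=0 clk=0 w7=1 w0=0 w4=0 w1=0 w5=0 w8=0
t2.Δ1 w3=0 w6=0 w2=0 clk=1 w7=1 w0=0 w4=0 w1=0 w5=0 w8=0
t2.Δ2 w3=0 w6=0 w2=0 clk=1 w7=1 w0=0 w4=1 w1=0 w5=0 w8=0
t2.Δ3 w3=0 w6=0 w2=1 clk=1 w7=1 w0=0 w4=1 w1=0 w5=0 w8=0
t2.Δ4 w3=0 w6=0 w2=1 clk=1 w7=1 w0=1 w4=1 w1=0 w5=0 w8=0
t2.Δ5 w3=0 w6=1 w2=1 clk=1 w7=1 w0=1 w4=1 w1=0 w5=0 w8=0
t2.Δ6 w3=0 w6=1 w2=1 clk=1 w7=1 w0=1 w4=1 w1=1 w5=1 w8=0
t2.Δ7 w3=0 w6=1 w2=1 clk=1 w7=1 w0=1 w4=1 w1=1 w5=0 w8=0
t3.Δ0 w3=0 w6=1 w2=1 clk=1 w7=1 w0=1 w4=1 w1=1 w5=0 w8=0
t3.Δ1 w3=0 w6=1 w2=1 clk=0 w7=1 w0=1 w4=1 w1=1 w5=0 w8=0
t4.Δ0 w3=0 w6=1 w2=1 clk=0 w7=1 w0=1 w4=1 w1=1 w5=0 w8=0
t4.Δ1 w3=0 w6=1 w2=1 clk=1 w7=1 w0=1 w4=1 w1=1 w5=0 w8=0
t4.Δ2 w3=0 w6=1 w2=1 clk=1 w7=1 w0=1 w4=0 w1=1 w5=0 w8=0
t4.Δ3 w3=0 w6=1 w2=0 clk=1 w7=1 w0=0 w4=0 w1=1 w5=0 w8=0
t4.Δ4 w3=0 w6=0 w2=0 clk=1 w7=1 w0=0 w4=0 w1=1 w5=0 w8=0
t4.Δ5 w3=0 w6=0 w2=0 clk=1 w7=1 w0=0 w4=0 w1=0 w5=1 w8=0
t4.Δ6 w3=0 w6=0 w2=0 clk=1 w7=1 w0=0 w4=0 w1=0 w5=0 w8=0
t5.Δ0 w3=0 w6=0 w2=0 clk=1 w7=1 w0=0 w4=0 w1=0 w5=0 w8=0
t5.Δ1 w3=0 w6=0 w2=0 clk=0 w7=1 w0=0 w4=0 w1=0 w5=0 w8=0
t6.Δ0 w3=0 w6=0 w2=0 clk=0 w7=1 w0=0 w4=0 w1=0 w5=0 w8=0
t6.Δ1 w3=0 w6=0 w2=0 clk=1 w7=1 w0=0 w4=0 w1=0 w5=0 w8=0
t6.Δ2 w3=0 w6=0 w2=0 clk=1 w7=1 w0=0 w4=1 w1=0 w5=0 w8=0
t6.Δ3 w3=0 w6=0 w2=1 clk=1 w7=1 w0=0 w4=1 w1=0 w5=0 w8=0
t6.Δ4 w3=0 w6=0 w2=1 clk=1 w7=1 w0=1 w4=1 w1=0 w5=0 w8=0
t6.Δ5 w3=0 w6=1 w2=1 clk=1 w7=1 w0=1 w4=1 w1=0 w5=0 w8=0
t6.Δ6 w3=0 w6=1 w2=1 clk=1 w7=1 w0=1 w4=1 w1=1 w5=1 w8=0
t6.Δ7 w3=0 w6=1 w2=1 clk=1 w7=1 w0=1 w4=1 w1=1 w5=0 w8=0
t7.Δ0 w3=0 w6=1 w2=1 clk=1 w7=1 w0=1 w4=1 w1=1 w5=0 w8=0
t7.Δ1 w3=0 w6=1 w2=1 clk=0 w7=1 w0=1 w4=1 w1=1 w5=0 w8=0
t8.Δ0 w3=0 w6=1 w2=1 clk=0 w7=1 w0=1 w4=1 w1=1 w5=0 w8=0
t8.Δ1 w3=0 w6=1 w2=1 clk=1 w7=1 w0=1 w4=1 w1=1 w5=0 w8=0
t8.Δ2 w3=0 w6=1 w2=1 clk=1 w7=1 w0=1 w4=0 w1=1 w5=0 w8=0
t8.Δ3 w3=0 w6=1 w2=0 clk=1 w7=1 w0=0 w4=0 w1=1 w5=0 w8=0
t8.Δ4 w3=0 w6=0 w2=0 clk=1 w7=1 w0=0 w4=0 w1=1 w5=0 w8=0
t8.Δ5 w3=0 w6=0 w2=0 clk=1 w7=1 w0=0 w4=0 w1=0 w5=1 w8=0
t8.Δ6 w3=0 w6=0 w2=0 clk=1 w7=1 w0=0 w4=0 w1=0 w5=0 w8=0
t9.Δ0 w3=0 w6=0 w2=0 clk=1 w7=1 w0=0 w4=0 w1=0 w5=0 w8=0
t9.Δ1 w3=0 w6=0 w2=0 clk=0 w7=1 w0=0 w4=0 w1=0 w5=0 w8=0
t10.Δ0 w3=0 w6=0 w2=0 clk=0 w7=1 w0=0 w4=0 w1=0 w5=0 w8=0
t10.Δ1 w3=0 w6=0 w2=0 clk=1 w7=1 w0=0 w4=0 w1=0 w5=0 w8=0
t10.Δ2 w3=0 w6=0 w2=0 clk=1 w7=1 w0=0 w4=1 w1=0 w5=0 w8=0
t10.Δ3 w3=0 w6=0 w2=1 clk=1 w7=1 w0=0 w4=1 w1=0 w5=0 w8=0
t10.Δ4 w3=0 w6=0 w2=1 clk=1 w7=1 w0=1 w4=1 w1=0 w5=0 w8=0
t10.Δ5 w3=0 w6=1 w2=1 clk=1 w7=1 w0=1 w4=1 w1=0 w5=0 w8=0
t10.Δ6 w3=0 w6=1 w2=1 clk=1 w7=1 w0=1 w4=1 w1=1 w5=1 w8=0
t10.Δ7 w3=0 w6=1 w2=1 clk=1 w7=1 w0=1 w4=1 w1=1 w5=0 w8=0
t11.Δ0 w3=0 w6=1 w2=1 clk=1 w7=1 w0=1 w4=1 w1=1 w5=0 w8=0
t11.Δ1 w3=0 w6=1 w2=1 clk=0 w7=1 w0=1 w4=1 w1=1 w5=0 w8=0
t12.Δ0 w3=0 w6=1 w2=1 clk=0 w7=1 w0=1 w4=1 w1=1 w5=0 w8=0
t12.Δ1 w3=0 w6=1 w2=1 clk=1 w7=1 w0=1 w4=1 w1=1 w5=0 w8=0
t12.Δ2 w3=0 w6=1 w2=1 clk=1 w7=1 w0=1 w4=0 w1=1 w5=0 w8=0
t12.Δ3 w3=0 w6=1 w2=0 clk=1 w7=1 w0=0 w4=0 w1=1 w5=0 w8=0
t12.Δ4 w3=0 w6=0 w2=0 clk=1 w7=1 w0=0 w4=0 w1=1 w5=0 w8=0
t12.Δ5 w3=0 w6=0 w2=0 clk=1 w7=1 w0=0 w4=0 w1=0 w5=1 w8=0
t12.Δ6 w3=0 w6=0 w2=0 clk=1 w7=1 w0=0 w4=0 w1=0 w5=0 w8=0
t13.Δ0 w3=0 w6=0 w2=0 clk=1 w7=1 w0=0 w4=0 w1=0 w5=0 w8=0
t13.Δ1 w3=0 w6=0 w2=0 clk=0 w7=1 w0=0 w4=0 w1=0 w5=0 w8=0
t14.Δ0 w3=0 w6=0 w2=0 clk=0 w7=1 w0=0 w4=0 w1=0 w5=0 w8=0
t14.Δ1 w3=0 w6=0 w2=0 clk=1 w7=1 w0=0 w4=0 w1=0 w5=0 w8=0
t14.Δ2 w3=0 w6=0 w2=0 clk=1 w7=1 w0=0 w4=1 w1=0 w5=0 w8=0
t14.Δ3 w3=0 w6=0 w2=1 clk=1 w7=1 w0=0 w4=1 w1=0 w5=0 w8=0
t14.Δ4 w3=0 w6=0 w2=1 clk=1 w7=1 w0=1 w4=1 w1=0 w5=0 w8=0
t14.Δ5 w3=0 w6=1 w2=1 clk=1 w7=1 w0=1 w4=1 w1=0 w5=0 w8=0
t14.Δ6 w3=0 w6=1 w2=1 clk=1 w7=1 w0=1 w4=1 w1=1 w5=1 w8=0
t14.Δ7 w3=0 w6=1 w2=1 clk=1 w7=1 w0=1 w4=1 w1=1 w5=0 w8=0
t15.Δ0 w3=0 w6=1 w2=1 clk=1 w7=1 w0=1 w4=1 w1=1 w5=0 w8=0
t15.Δ1 w3=0 w6=1 w2=1 clk=0 w7=1 w0=1 w4=1 w1=1 w5=0 w8=0
t16.Δ0 w3=0 w6=1 w2=1 clk=0 w7=1 w0=1 w4=1 w1=1 w5=0 w8=0
t16.Δ1 w3=0 w6=1 w2=1 clk=1 w7=1 w0=1 w4=1 w1=1 w5=0 w8=0
t16.Δ2 w3=0 w6=1 w2=1 clk=1 w7=1 w0=1 w4=0 w1=1 w5=0 w8=0
t16.Δ3 w3=0 w6=1 w2=0 clk=1 w7=1 w0=0 w4=0 w1=1 w5=0 w8=0
t16.Δ4 w3=0 w6=0 w2=0 clk=1 w7=1 w0=0 w4=0 w1=1 w5=0 w8=0
t16.Δ5 w3=0 w6=0 w2=0 clk=1 w7=1 w0=0 w4=0 w1=0 w5=1 w8=0
t16.Δ6 w3=0 w6=0 w2=0 clk=1 w7=1 w0=0 w4=0 w1=0 w5=0 w8=0
t17.Δ0 w3=0 w6=0 w2=0 clk=1 w7=1 w0=0 w4=0 w1=0 w5=0 w8=0
t17.Δ1 w3=0 w6=0 w2=0 clk=0 w7=1 w0=0 w4=0 w1=0 w5=0 w8=0
t18.Δ0 w3=0 w6=0 w2=0 clk=0 w7=1 w0=0 w4=0 w1=0 w5=0 w8=0
t18.Δ1 w3=0 w6=0 w2=0 clk=1 w7=1 w0=0 w4=0 w1=0 w5=0 w8=0
t18.Δ2 w3=0 w6=0 w2=0 clk=1 w7=1 w0=0 w4=1 w1=0 w5=0 w8=0
t18.Δ3 w3=0 w6=0 w2=1 clk=1 w7=1 w0=0 w4=1 w1=0 w5=0 w8=0
t18.Δ4 w3=0 w6=0 w2=1 clk=1 w7=1 w0=1 w4=1 w1=0 w5=0 w8=0
t18.Δ5 w3=0 w6=1 w2=1 clk=1 w7=1 w0=1 w4=1 w1=0 w5=0 w8=0
t18.Δ6 w3=0 w6=1 w2=1 clk=1 w7=1 w0=1 w4=1 w1=1 w5=1 w8=0
t18.Δ7 w3=0 w6=1 w2=1 clk=1 w7=1 w0=1 w4=1 w1=1 w5=0 w8=0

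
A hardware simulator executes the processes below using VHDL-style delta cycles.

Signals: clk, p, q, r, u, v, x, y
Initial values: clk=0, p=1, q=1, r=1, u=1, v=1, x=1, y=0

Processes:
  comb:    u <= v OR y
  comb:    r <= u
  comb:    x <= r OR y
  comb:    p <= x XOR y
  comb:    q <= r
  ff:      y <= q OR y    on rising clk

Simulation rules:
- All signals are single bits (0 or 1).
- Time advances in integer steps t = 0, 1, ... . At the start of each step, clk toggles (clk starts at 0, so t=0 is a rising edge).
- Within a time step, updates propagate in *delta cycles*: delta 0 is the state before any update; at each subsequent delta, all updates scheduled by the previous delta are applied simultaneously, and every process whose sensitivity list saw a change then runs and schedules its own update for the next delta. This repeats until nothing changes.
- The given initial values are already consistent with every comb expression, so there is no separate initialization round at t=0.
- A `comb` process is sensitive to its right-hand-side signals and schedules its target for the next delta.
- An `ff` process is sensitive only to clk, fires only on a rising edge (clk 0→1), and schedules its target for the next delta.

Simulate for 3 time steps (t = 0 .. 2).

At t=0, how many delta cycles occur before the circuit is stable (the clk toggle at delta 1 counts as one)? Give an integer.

t=0 Δ0: clk=0 u=1 p=1 v=1 r=1 q=1 x=1 y=0
  Δ1: clk:0→1
  Δ2: y:0→1
  Δ3: p:1→0
  (3Δ to stable)
t=1 Δ0: clk=1 u=1 p=0 v=1 r=1 q=1 x=1 y=1
  Δ1: clk:1→0
  (1Δ to stable)
t=2 Δ0: clk=0 u=1 p=0 v=1 r=1 q=1 x=1 y=1
  Δ1: clk:0→1
  (1Δ to stable)

3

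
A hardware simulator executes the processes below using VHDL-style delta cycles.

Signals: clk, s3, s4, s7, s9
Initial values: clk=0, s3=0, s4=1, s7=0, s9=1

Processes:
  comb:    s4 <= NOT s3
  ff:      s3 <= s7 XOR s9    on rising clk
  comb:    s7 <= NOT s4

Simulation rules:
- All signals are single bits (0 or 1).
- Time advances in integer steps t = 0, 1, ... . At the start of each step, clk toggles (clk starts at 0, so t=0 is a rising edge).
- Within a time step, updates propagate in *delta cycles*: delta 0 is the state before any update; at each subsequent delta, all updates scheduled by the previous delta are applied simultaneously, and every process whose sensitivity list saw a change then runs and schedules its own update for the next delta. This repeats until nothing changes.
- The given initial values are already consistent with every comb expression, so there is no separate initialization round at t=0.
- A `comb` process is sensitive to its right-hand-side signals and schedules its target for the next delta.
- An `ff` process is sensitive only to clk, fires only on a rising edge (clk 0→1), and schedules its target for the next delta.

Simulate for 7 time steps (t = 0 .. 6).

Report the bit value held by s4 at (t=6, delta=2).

t=0 Δ0: s7=0 s4=1 clk=0 s9=1 s3=0
  Δ1: clk:0→1
  Δ2: s3:0→1
  Δ3: s4:1→0
  Δ4: s7:0→1
  (4Δ to stable)
t=1 Δ0: s7=1 s4=0 clk=1 s9=1 s3=1
  Δ1: clk:1→0
  (1Δ to stable)
t=2 Δ0: s7=1 s4=0 clk=0 s9=1 s3=1
  Δ1: clk:0→1
  Δ2: s3:1→0
  Δ3: s4:0→1
  Δ4: s7:1→0
  (4Δ to stable)
t=3 Δ0: s7=0 s4=1 clk=1 s9=1 s3=0
  Δ1: clk:1→0
  (1Δ to stable)
t=4 Δ0: s7=0 s4=1 clk=0 s9=1 s3=0
  Δ1: clk:0→1
  Δ2: s3:0→1
  Δ3: s4:1→0
  Δ4: s7:0→1
  (4Δ to stable)
t=5 Δ0: s7=1 s4=0 clk=1 s9=1 s3=1
  Δ1: clk:1→0
  (1Δ to stable)
t=6 Δ0: s7=1 s4=0 clk=0 s9=1 s3=1
  Δ1: clk:0→1
  Δ2: s3:1→0
  Δ3: s4:0→1
  Δ4: s7:1→0
  (4Δ to stable)

0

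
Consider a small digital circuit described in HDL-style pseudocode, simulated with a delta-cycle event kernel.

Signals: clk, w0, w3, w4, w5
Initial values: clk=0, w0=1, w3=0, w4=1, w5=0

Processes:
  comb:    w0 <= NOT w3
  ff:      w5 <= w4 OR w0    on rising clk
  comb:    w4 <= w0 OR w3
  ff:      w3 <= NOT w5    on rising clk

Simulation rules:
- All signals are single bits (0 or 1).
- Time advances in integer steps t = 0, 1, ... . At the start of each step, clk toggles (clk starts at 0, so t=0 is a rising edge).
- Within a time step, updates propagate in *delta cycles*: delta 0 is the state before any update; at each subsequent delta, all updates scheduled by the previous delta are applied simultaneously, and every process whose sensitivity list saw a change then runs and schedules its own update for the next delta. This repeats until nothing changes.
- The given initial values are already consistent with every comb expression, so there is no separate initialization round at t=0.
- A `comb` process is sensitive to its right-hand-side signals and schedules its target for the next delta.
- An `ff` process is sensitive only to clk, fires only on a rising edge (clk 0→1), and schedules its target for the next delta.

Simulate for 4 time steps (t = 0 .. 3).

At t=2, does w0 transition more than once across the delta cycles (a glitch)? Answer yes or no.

no

t0.Δ0 w0=1 w4=1 clk=0 w5=0 w3=0
t0.Δ1 w0=1 w4=1 clk=1 w5=0 w3=0
t0.Δ2 w0=1 w4=1 clk=1 w5=1 w3=1
t0.Δ3 w0=0 w4=1 clk=1 w5=1 w3=1
t1.Δ0 w0=0 w4=1 clk=1 w5=1 w3=1
t1.Δ1 w0=0 w4=1 clk=0 w5=1 w3=1
t2.Δ0 w0=0 w4=1 clk=0 w5=1 w3=1
t2.Δ1 w0=0 w4=1 clk=1 w5=1 w3=1
t2.Δ2 w0=0 w4=1 clk=1 w5=1 w3=0
t2.Δ3 w0=1 w4=0 clk=1 w5=1 w3=0
t2.Δ4 w0=1 w4=1 clk=1 w5=1 w3=0
t3.Δ0 w0=1 w4=1 clk=1 w5=1 w3=0
t3.Δ1 w0=1 w4=1 clk=0 w5=1 w3=0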